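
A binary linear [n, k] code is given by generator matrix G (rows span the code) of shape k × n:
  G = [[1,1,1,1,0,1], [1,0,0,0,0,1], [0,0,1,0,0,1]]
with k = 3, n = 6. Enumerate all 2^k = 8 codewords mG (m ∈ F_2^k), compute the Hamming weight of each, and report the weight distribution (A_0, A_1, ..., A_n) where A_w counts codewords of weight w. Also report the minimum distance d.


Weight distribution: A_0 = 1, A_2 = 3, A_3 = 3, A_5 = 1. Minimum distance d = 2.

Enumerate all 2^3 = 8 messages m ∈ F_2^3.
For each, compute codeword c = mG in F_2^6, then tally its weight.
  m = 000 → c = 000000, weight = 0.
  m = 100 → c = 111101, weight = 5.
  m = 010 → c = 100001, weight = 2.
  m = 110 → c = 011100, weight = 3.
  m = 001 → c = 001001, weight = 2.
  m = 101 → c = 110100, weight = 3.
  m = 011 → c = 101000, weight = 2.
  m = 111 → c = 010101, weight = 3.
Tally weights:
  weight 0: 1 codewords.
  weight 2: 3 codewords.
  weight 3: 3 codewords.
  weight 5: 1 codewords.
Minimum distance d = smallest w > 0 with A_w > 0 = 2.
Sanity: Σ A_w = 8 = 2^3 = 8 ✓.


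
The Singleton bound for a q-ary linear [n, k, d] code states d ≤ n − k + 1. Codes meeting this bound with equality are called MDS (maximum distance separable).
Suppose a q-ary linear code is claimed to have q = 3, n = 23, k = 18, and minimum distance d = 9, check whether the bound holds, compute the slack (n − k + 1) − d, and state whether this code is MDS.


Singleton RHS = n − k + 1 = 6, slack = -3, bound violated (no such code; not MDS).

Singleton bound: d ≤ n − k + 1.
Here n = 23, k = 18, so n − k + 1 = 6.
Given d = 9, check d ≤ 6: NO.
Slack = (n − k + 1) − d = -3.
The slack is negative: d = 9 exceeds n − k + 1 = 6 by 3, so the Singleton bound is violated and no linear [23, 18, 9]_3 code can exist. In particular it is not MDS (MDS requires d = n − k + 1 exactly).
Description: the claimed parameters are [23, 18, 9]_3; such a code would be impossible (violates the Singleton bound).


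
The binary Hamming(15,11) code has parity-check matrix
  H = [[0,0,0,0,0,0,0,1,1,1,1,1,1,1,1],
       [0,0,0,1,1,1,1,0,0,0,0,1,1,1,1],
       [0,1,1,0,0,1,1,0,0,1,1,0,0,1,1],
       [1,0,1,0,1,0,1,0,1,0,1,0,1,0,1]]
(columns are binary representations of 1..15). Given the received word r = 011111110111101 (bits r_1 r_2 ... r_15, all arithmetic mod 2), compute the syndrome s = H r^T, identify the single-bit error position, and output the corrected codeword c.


s = (0, 1, 1, 0)^T, error position = 6, corrected codeword c = 011110110111101

Compute s = H r^T mod 2 one row at a time:
  s_1 = 1 + 0 + 1 + 1 + 1 + 1 + 0 + 1 = 6 ≡ 0 (mod 2).
  s_2 = 1 + 1 + 1 + 1 + 1 + 1 + 0 + 1 = 7 ≡ 1 (mod 2).
  s_3 = 1 + 1 + 1 + 1 + 1 + 1 + 0 + 1 = 7 ≡ 1 (mod 2).
  s_4 = 0 + 1 + 1 + 1 + 0 + 1 + 1 + 1 = 6 ≡ 0 (mod 2).
s = (0, 1, 1, 0)^T — this equals column 6 of H (binary 0110), so error is at position 6.
Correct: flip bit 6 of r = 011111110111101 to get c = 011110110111101.


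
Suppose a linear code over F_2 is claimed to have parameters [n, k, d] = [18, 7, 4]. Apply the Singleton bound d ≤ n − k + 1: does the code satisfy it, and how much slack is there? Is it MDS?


Singleton RHS = n − k + 1 = 12, slack = 8, bound satisfied, not MDS.

Singleton bound: d ≤ n − k + 1.
Here n = 18, k = 7, so n − k + 1 = 12.
Given d = 4, check d ≤ 12: YES.
Slack = (n − k + 1) − d = 8.
The code is NOT MDS (slack = 8 > 0).
Description: the claimed parameters are [18, 7, 4]_2; such a code would be non-MDS.


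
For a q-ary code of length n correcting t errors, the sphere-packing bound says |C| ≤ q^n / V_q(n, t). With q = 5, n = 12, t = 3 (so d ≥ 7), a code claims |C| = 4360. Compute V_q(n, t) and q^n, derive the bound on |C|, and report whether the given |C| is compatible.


V_q(n, t) = 15185, q^n = 244140625, Hamming bound = 16077, |C| = 4360 ≤ bound (satisfied).

Step 1: Compute V_q(n, t) = Σ_{j=0}^3 C(n, j) (q−1)^j.
  j = 0: C(12,0)·(4)^0 = 1·1 = 1.
  j = 1: C(12,1)·(4)^1 = 12·4 = 48.
  j = 2: C(12,2)·(4)^2 = 66·16 = 1056.
  j = 3: C(12,3)·(4)^3 = 220·64 = 14080.
  V_q(n, t) = 1 + 48 + 1056 + 14080 = 15185.
Step 2: q^n = 5^12 = 244140625.
Step 3: Hamming bound ⌊q^n / V_q(n,t)⌋ = ⌊244140625/15185⌋ = 16077.
Step 4: Compare |C| = 4360 to 16077: satisfied.
The claimed |C| lies below the Hamming bound.


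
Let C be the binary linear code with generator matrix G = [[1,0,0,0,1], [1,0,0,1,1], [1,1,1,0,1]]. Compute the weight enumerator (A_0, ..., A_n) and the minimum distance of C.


Weight distribution: A_0 = 1, A_1 = 1, A_2 = 2, A_3 = 2, A_4 = 1, A_5 = 1. Minimum distance d = 1.

Enumerate all 2^3 = 8 messages m ∈ F_2^3.
For each, compute codeword c = mG in F_2^5, then tally its weight.
  m = 000 → c = 00000, weight = 0.
  m = 100 → c = 10001, weight = 2.
  m = 010 → c = 10011, weight = 3.
  m = 110 → c = 00010, weight = 1.
  m = 001 → c = 11101, weight = 4.
  m = 101 → c = 01100, weight = 2.
  m = 011 → c = 01110, weight = 3.
  m = 111 → c = 11111, weight = 5.
Tally weights:
  weight 0: 1 codewords.
  weight 1: 1 codewords.
  weight 2: 2 codewords.
  weight 3: 2 codewords.
  weight 4: 1 codewords.
  weight 5: 1 codewords.
Minimum distance d = smallest w > 0 with A_w > 0 = 1.
Sanity: Σ A_w = 8 = 2^3 = 8 ✓.


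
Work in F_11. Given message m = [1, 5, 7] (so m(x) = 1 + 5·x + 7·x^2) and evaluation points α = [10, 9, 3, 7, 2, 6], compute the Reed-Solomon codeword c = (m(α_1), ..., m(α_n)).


c = [3, 8, 2, 5, 6, 8]

Message polynomial: m(x) = 1 + 5·x + 7·x^2 (mod 11).
For each evaluation point α_i, compute m(α_i) mod 11:
  α_1 = 10: Horner steps 7 → 9 → 3, so m(10) = 3.
  α_2 = 9: Horner steps 7 → 2 → 8, so m(9) = 8.
  α_3 = 3: Horner steps 7 → 4 → 2, so m(3) = 2.
  α_4 = 7: Horner steps 7 → 10 → 5, so m(7) = 5.
  α_5 = 2: Horner steps 7 → 8 → 6, so m(2) = 6.
  α_6 = 6: Horner steps 7 → 3 → 8, so m(6) = 8.
Codeword c = [3, 8, 2, 5, 6, 8] ∈ F_11^6.


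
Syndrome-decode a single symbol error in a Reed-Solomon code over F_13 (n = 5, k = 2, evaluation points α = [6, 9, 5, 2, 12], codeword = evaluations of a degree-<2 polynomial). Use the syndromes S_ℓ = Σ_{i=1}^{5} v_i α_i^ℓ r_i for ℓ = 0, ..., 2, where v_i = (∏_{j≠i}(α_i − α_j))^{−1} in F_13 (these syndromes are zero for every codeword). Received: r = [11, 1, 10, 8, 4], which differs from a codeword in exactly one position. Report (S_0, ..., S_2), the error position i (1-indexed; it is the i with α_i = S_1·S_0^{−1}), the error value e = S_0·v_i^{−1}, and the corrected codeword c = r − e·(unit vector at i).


S = (5, 10, 7), error at position 4, error magnitude e = 1, c = [11, 1, 10, 7, 4].

Step 1: column multipliers v_i = (∏_{j≠i}(α_i − α_j))^{−1} mod 13.
  i = 1 (α = 6): (6−9)(6−5)(6−2)(6−12) = (−3)·1·4·(−6) = 72 ≡ 7, so v_1 = 7^{−1} = 2 (mod 13).
  i = 2 (α = 9): (9−6)(9−5)(9−2)(9−12) = 3·4·7·(−3) = −252 ≡ 8, so v_2 = 8^{−1} = 5 (mod 13).
  i = 3 (α = 5): (5−6)(5−9)(5−2)(5−12) = (−1)·(−4)·3·(−7) = −84 ≡ 7, so v_3 = 7^{−1} = 2 (mod 13).
  i = 4 (α = 2): (2−6)(2−9)(2−5)(2−12) = (−4)·(−7)·(−3)·(−10) = 840 ≡ 8, so v_4 = 8^{−1} = 5 (mod 13).
  i = 5 (α = 12): (12−6)(12−9)(12−5)(12−2) = 6·3·7·10 = 1260 ≡ 12, so v_5 = 12^{−1} = 12 (mod 13).
  v = [2, 5, 2, 5, 12].
Step 2: syndromes of r = [11, 1, 10, 8, 4] (all sums mod 13).
  S_0 = Σ v_i r_i = 2·11 + 5·1 + 2·10 + 5·8 + 12·4 = 135 ≡ 5.
  S_1 = Σ v_i α_i r_i = 2·6·11 + 5·9·1 + 2·5·10 + 5·2·8 + 12·12·4 = 933 ≡ 10.
  α_i^2 mod 13 = [10, 3, 12, 4, 1].
  S_2 = Σ v_i α_i^2 r_i = 2·10·11 + 5·3·1 + 2·12·10 + 5·4·8 + 12·1·4 = 683 ≡ 7.
  S = (5, 10, 7) ≠ 0, so r is not a codeword (an error is present).
Step 3: locate the error. For a single error e at position i, S_ℓ = v_i·e·α_i^ℓ, so α_err = S_1/S_0.
  S_0^{−1} = 5^{−1} = 8 (mod 13), so α_err = 10·8 = 80 ≡ 2 = α_4. Error position i = 4.
  Consistency check: S_2/S_1 = 7·4 = 28 ≡ 2 = α_err ✓ (single-error assumption holds).
Step 4: error magnitude e = S_0/v_4 = S_0·∏_{j≠4}(α_4 − α_j) = 5·8 = 40 ≡ 1 (mod 13).
Step 5: correct position 4: c_4 = r_4 − e = 8 − 1 ≡ 7 (mod 13). Hence c = [11, 1, 10, 7, 4].
  Check: interpolating c through the α_i gives m(x) = 5 + 1·x (degree < 2) with m(α_i) = c_i for every i, so c is indeed a codeword.


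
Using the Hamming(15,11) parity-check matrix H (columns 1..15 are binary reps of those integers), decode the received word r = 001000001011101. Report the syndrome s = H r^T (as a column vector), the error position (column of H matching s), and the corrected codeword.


s = (1, 1, 1, 1)^T, error position = 15, corrected codeword c = 001000001011100

Compute s = H r^T mod 2 one row at a time:
  s_1 = 0 + 1 + 0 + 1 + 1 + 1 + 0 + 1 = 5 ≡ 1 (mod 2).
  s_2 = 0 + 0 + 0 + 0 + 1 + 1 + 0 + 1 = 3 ≡ 1 (mod 2).
  s_3 = 0 + 1 + 0 + 0 + 0 + 1 + 0 + 1 = 3 ≡ 1 (mod 2).
  s_4 = 0 + 1 + 0 + 0 + 1 + 1 + 1 + 1 = 5 ≡ 1 (mod 2).
s = (1, 1, 1, 1)^T — this equals column 15 of H (binary 1111), so error is at position 15.
Correct: flip bit 15 of r = 001000001011101 to get c = 001000001011100.


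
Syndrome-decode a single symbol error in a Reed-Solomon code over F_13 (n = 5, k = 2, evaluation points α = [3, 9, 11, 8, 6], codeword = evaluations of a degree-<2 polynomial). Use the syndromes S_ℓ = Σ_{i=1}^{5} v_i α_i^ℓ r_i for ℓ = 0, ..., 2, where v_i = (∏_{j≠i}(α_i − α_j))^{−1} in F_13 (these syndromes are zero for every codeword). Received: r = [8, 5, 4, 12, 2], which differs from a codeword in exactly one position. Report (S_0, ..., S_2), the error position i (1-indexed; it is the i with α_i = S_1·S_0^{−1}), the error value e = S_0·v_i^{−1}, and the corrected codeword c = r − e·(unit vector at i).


S = (2, 12, 7), error at position 5, error magnitude e = 2, c = [8, 5, 4, 12, 0].

Step 1: column multipliers v_i = (∏_{j≠i}(α_i − α_j))^{−1} mod 13.
  i = 1 (α = 3): (3−9)(3−11)(3−8)(3−6) = (−6)·(−8)·(−5)·(−3) = 720 ≡ 5, so v_1 = 5^{−1} = 8 (mod 13).
  i = 2 (α = 9): (9−3)(9−11)(9−8)(9−6) = 6·(−2)·1·3 = −36 ≡ 3, so v_2 = 3^{−1} = 9 (mod 13).
  i = 3 (α = 11): (11−3)(11−9)(11−8)(11−6) = 8·2·3·5 = 240 ≡ 6, so v_3 = 6^{−1} = 11 (mod 13).
  i = 4 (α = 8): (8−3)(8−9)(8−11)(8−6) = 5·(−1)·(−3)·2 = 30 ≡ 4, so v_4 = 4^{−1} = 10 (mod 13).
  i = 5 (α = 6): (6−3)(6−9)(6−11)(6−8) = 3·(−3)·(−5)·(−2) = −90 ≡ 1, so v_5 = 1^{−1} = 1 (mod 13).
  v = [8, 9, 11, 10, 1].
Step 2: syndromes of r = [8, 5, 4, 12, 2] (all sums mod 13).
  S_0 = Σ v_i r_i = 8·8 + 9·5 + 11·4 + 10·12 + 1·2 = 275 ≡ 2.
  S_1 = Σ v_i α_i r_i = 8·3·8 + 9·9·5 + 11·11·4 + 10·8·12 + 1·6·2 = 2053 ≡ 12.
  α_i^2 mod 13 = [9, 3, 4, 12, 10].
  S_2 = Σ v_i α_i^2 r_i = 8·9·8 + 9·3·5 + 11·4·4 + 10·12·12 + 1·10·2 = 2347 ≡ 7.
  S = (2, 12, 7) ≠ 0, so r is not a codeword (an error is present).
Step 3: locate the error. For a single error e at position i, S_ℓ = v_i·e·α_i^ℓ, so α_err = S_1/S_0.
  S_0^{−1} = 2^{−1} = 7 (mod 13), so α_err = 12·7 = 84 ≡ 6 = α_5. Error position i = 5.
  Consistency check: S_2/S_1 = 7·12 = 84 ≡ 6 = α_err ✓ (single-error assumption holds).
Step 4: error magnitude e = S_0/v_5 = S_0·∏_{j≠5}(α_5 − α_j) = 2·1 = 2 ≡ 2 (mod 13).
Step 5: correct position 5: c_5 = r_5 − e = 2 − 2 ≡ 0 (mod 13). Hence c = [8, 5, 4, 12, 0].
  Check: interpolating c through the α_i gives m(x) = 3 + 6·x (degree < 2) with m(α_i) = c_i for every i, so c is indeed a codeword.


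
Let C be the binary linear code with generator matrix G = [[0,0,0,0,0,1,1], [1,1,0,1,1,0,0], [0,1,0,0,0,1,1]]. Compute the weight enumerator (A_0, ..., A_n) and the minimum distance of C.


Weight distribution: A_0 = 1, A_1 = 1, A_2 = 1, A_3 = 2, A_4 = 1, A_5 = 1, A_6 = 1. Minimum distance d = 1.

Enumerate all 2^3 = 8 messages m ∈ F_2^3.
For each, compute codeword c = mG in F_2^7, then tally its weight.
  m = 000 → c = 0000000, weight = 0.
  m = 100 → c = 0000011, weight = 2.
  m = 010 → c = 1101100, weight = 4.
  m = 110 → c = 1101111, weight = 6.
  m = 001 → c = 0100011, weight = 3.
  m = 101 → c = 0100000, weight = 1.
  m = 011 → c = 1001111, weight = 5.
  m = 111 → c = 1001100, weight = 3.
Tally weights:
  weight 0: 1 codewords.
  weight 1: 1 codewords.
  weight 2: 1 codewords.
  weight 3: 2 codewords.
  weight 4: 1 codewords.
  weight 5: 1 codewords.
  weight 6: 1 codewords.
Minimum distance d = smallest w > 0 with A_w > 0 = 1.
Sanity: Σ A_w = 8 = 2^3 = 8 ✓.


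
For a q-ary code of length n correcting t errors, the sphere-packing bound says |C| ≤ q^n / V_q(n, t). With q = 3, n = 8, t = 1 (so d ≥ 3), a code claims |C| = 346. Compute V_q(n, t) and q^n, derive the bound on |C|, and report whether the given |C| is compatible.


V_q(n, t) = 17, q^n = 6561, Hamming bound = 385, |C| = 346 ≤ bound (satisfied).

Step 1: Compute V_q(n, t) = Σ_{j=0}^1 C(n, j) (q−1)^j.
  j = 0: C(8,0)·(2)^0 = 1·1 = 1.
  j = 1: C(8,1)·(2)^1 = 8·2 = 16.
  V_q(n, t) = 1 + 16 = 17.
Step 2: q^n = 3^8 = 6561.
Step 3: Hamming bound ⌊q^n / V_q(n,t)⌋ = ⌊6561/17⌋ = 385.
Step 4: Compare |C| = 346 to 385: satisfied.
The claimed |C| lies below the Hamming bound.


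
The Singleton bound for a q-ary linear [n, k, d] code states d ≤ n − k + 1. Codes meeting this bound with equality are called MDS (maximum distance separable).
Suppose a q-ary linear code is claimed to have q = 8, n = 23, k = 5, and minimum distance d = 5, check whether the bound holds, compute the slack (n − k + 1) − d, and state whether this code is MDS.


Singleton RHS = n − k + 1 = 19, slack = 14, bound satisfied, not MDS.

Singleton bound: d ≤ n − k + 1.
Here n = 23, k = 5, so n − k + 1 = 19.
Given d = 5, check d ≤ 19: YES.
Slack = (n − k + 1) − d = 14.
The code is NOT MDS (slack = 14 > 0).
Description: the claimed parameters are [23, 5, 5]_8; such a code would be non-MDS.


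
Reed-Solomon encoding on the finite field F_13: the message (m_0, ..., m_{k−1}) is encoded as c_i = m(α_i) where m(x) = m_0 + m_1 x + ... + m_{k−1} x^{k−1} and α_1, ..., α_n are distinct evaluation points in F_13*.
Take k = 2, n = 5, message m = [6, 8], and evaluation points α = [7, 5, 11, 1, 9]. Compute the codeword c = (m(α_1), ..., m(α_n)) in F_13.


c = [10, 7, 3, 1, 0]

Message polynomial: m(x) = 6 + 8·x (mod 13).
For each evaluation point α_i, compute m(α_i) mod 13:
  α_1 = 7: Horner steps 8 → 10, so m(7) = 10.
  α_2 = 5: Horner steps 8 → 7, so m(5) = 7.
  α_3 = 11: Horner steps 8 → 3, so m(11) = 3.
  α_4 = 1: Horner steps 8 → 1, so m(1) = 1.
  α_5 = 9: Horner steps 8 → 0, so m(9) = 0.
Codeword c = [10, 7, 3, 1, 0] ∈ F_13^5.


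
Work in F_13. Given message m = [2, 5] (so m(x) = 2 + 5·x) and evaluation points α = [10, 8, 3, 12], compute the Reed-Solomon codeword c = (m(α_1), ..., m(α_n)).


c = [0, 3, 4, 10]

Message polynomial: m(x) = 2 + 5·x (mod 13).
For each evaluation point α_i, compute m(α_i) mod 13:
  α_1 = 10: Horner steps 5 → 0, so m(10) = 0.
  α_2 = 8: Horner steps 5 → 3, so m(8) = 3.
  α_3 = 3: Horner steps 5 → 4, so m(3) = 4.
  α_4 = 12: Horner steps 5 → 10, so m(12) = 10.
Codeword c = [0, 3, 4, 10] ∈ F_13^4.


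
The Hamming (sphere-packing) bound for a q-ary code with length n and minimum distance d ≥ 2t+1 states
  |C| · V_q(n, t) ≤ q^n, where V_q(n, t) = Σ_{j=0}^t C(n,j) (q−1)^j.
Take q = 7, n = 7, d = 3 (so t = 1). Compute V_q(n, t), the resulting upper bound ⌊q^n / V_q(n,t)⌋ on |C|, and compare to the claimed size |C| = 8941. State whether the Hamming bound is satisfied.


V_q(n, t) = 43, q^n = 823543, Hamming bound = 19152, |C| = 8941 ≤ bound (satisfied).

Step 1: Compute V_q(n, t) = Σ_{j=0}^1 C(n, j) (q−1)^j.
  j = 0: C(7,0)·(6)^0 = 1·1 = 1.
  j = 1: C(7,1)·(6)^1 = 7·6 = 42.
  V_q(n, t) = 1 + 42 = 43.
Step 2: q^n = 7^7 = 823543.
Step 3: Hamming bound ⌊q^n / V_q(n,t)⌋ = ⌊823543/43⌋ = 19152.
Step 4: Compare |C| = 8941 to 19152: satisfied.
The claimed |C| lies below the Hamming bound.


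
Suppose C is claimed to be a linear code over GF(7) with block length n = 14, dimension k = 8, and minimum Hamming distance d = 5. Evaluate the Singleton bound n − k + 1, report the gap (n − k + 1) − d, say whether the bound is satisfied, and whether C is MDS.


Singleton RHS = n − k + 1 = 7, slack = 2, bound satisfied, not MDS.

Singleton bound: d ≤ n − k + 1.
Here n = 14, k = 8, so n − k + 1 = 7.
Given d = 5, check d ≤ 7: YES.
Slack = (n − k + 1) − d = 2.
The code is NOT MDS (slack = 2 > 0).
Description: the claimed parameters are [14, 8, 5]_7; such a code would be non-MDS.


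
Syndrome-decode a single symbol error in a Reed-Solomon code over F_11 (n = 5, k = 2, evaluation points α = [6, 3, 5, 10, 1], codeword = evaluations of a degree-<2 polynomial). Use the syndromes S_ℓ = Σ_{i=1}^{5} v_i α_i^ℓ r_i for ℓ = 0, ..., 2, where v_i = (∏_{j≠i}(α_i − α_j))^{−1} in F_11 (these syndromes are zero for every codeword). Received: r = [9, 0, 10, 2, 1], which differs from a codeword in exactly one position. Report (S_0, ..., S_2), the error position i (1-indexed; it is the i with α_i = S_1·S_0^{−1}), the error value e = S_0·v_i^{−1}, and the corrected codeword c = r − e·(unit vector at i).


S = (10, 5, 8), error at position 1, error magnitude e = 5, c = [4, 0, 10, 2, 1].

Step 1: column multipliers v_i = (∏_{j≠i}(α_i − α_j))^{−1} mod 11.
  i = 1 (α = 6): (6−3)(6−5)(6−10)(6−1) = 3·1·(−4)·5 = −60 ≡ 6, so v_1 = 6^{−1} = 2 (mod 11).
  i = 2 (α = 3): (3−6)(3−5)(3−10)(3−1) = (−3)·(−2)·(−7)·2 = −84 ≡ 4, so v_2 = 4^{−1} = 3 (mod 11).
  i = 3 (α = 5): (5−6)(5−3)(5−10)(5−1) = (−1)·2·(−5)·4 = 40 ≡ 7, so v_3 = 7^{−1} = 8 (mod 11).
  i = 4 (α = 10): (10−6)(10−3)(10−5)(10−1) = 4·7·5·9 = 1260 ≡ 6, so v_4 = 6^{−1} = 2 (mod 11).
  i = 5 (α = 1): (1−6)(1−3)(1−5)(1−10) = (−5)·(−2)·(−4)·(−9) = 360 ≡ 8, so v_5 = 8^{−1} = 7 (mod 11).
  v = [2, 3, 8, 2, 7].
Step 2: syndromes of r = [9, 0, 10, 2, 1] (all sums mod 11).
  S_0 = Σ v_i r_i = 2·9 + 3·0 + 8·10 + 2·2 + 7·1 = 109 ≡ 10.
  S_1 = Σ v_i α_i r_i = 2·6·9 + 3·3·0 + 8·5·10 + 2·10·2 + 7·1·1 = 555 ≡ 5.
  α_i^2 mod 11 = [3, 9, 3, 1, 1].
  S_2 = Σ v_i α_i^2 r_i = 2·3·9 + 3·9·0 + 8·3·10 + 2·1·2 + 7·1·1 = 305 ≡ 8.
  S = (10, 5, 8) ≠ 0, so r is not a codeword (an error is present).
Step 3: locate the error. For a single error e at position i, S_ℓ = v_i·e·α_i^ℓ, so α_err = S_1/S_0.
  S_0^{−1} = 10^{−1} = 10 (mod 11), so α_err = 5·10 = 50 ≡ 6 = α_1. Error position i = 1.
  Consistency check: S_2/S_1 = 8·9 = 72 ≡ 6 = α_err ✓ (single-error assumption holds).
Step 4: error magnitude e = S_0/v_1 = S_0·∏_{j≠1}(α_1 − α_j) = 10·6 = 60 ≡ 5 (mod 11).
Step 5: correct position 1: c_1 = r_1 − e = 9 − 5 ≡ 4 (mod 11). Hence c = [4, 0, 10, 2, 1].
  Check: interpolating c through the α_i gives m(x) = 7 + 5·x (degree < 2) with m(α_i) = c_i for every i, so c is indeed a codeword.


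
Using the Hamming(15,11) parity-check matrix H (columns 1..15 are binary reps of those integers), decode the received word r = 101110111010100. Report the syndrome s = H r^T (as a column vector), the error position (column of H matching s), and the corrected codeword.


s = (0, 0, 1, 1)^T, error position = 3, corrected codeword c = 100110111010100

Compute s = H r^T mod 2 one row at a time:
  s_1 = 1 + 1 + 0 + 1 + 0 + 1 + 0 + 0 = 4 ≡ 0 (mod 2).
  s_2 = 1 + 1 + 0 + 1 + 0 + 1 + 0 + 0 = 4 ≡ 0 (mod 2).
  s_3 = 0 + 1 + 0 + 1 + 0 + 1 + 0 + 0 = 3 ≡ 1 (mod 2).
  s_4 = 1 + 1 + 1 + 1 + 1 + 1 + 1 + 0 = 7 ≡ 1 (mod 2).
s = (0, 0, 1, 1)^T — this equals column 3 of H (binary 0011), so error is at position 3.
Correct: flip bit 3 of r = 101110111010100 to get c = 100110111010100.


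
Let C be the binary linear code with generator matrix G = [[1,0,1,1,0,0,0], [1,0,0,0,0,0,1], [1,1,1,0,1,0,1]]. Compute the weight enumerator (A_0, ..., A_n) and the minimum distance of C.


Weight distribution: A_0 = 1, A_2 = 1, A_3 = 3, A_4 = 2, A_5 = 1. Minimum distance d = 2.

Enumerate all 2^3 = 8 messages m ∈ F_2^3.
For each, compute codeword c = mG in F_2^7, then tally its weight.
  m = 000 → c = 0000000, weight = 0.
  m = 100 → c = 1011000, weight = 3.
  m = 010 → c = 1000001, weight = 2.
  m = 110 → c = 0011001, weight = 3.
  m = 001 → c = 1110101, weight = 5.
  m = 101 → c = 0101101, weight = 4.
  m = 011 → c = 0110100, weight = 3.
  m = 111 → c = 1101100, weight = 4.
Tally weights:
  weight 0: 1 codewords.
  weight 2: 1 codewords.
  weight 3: 3 codewords.
  weight 4: 2 codewords.
  weight 5: 1 codewords.
Minimum distance d = smallest w > 0 with A_w > 0 = 2.
Sanity: Σ A_w = 8 = 2^3 = 8 ✓.


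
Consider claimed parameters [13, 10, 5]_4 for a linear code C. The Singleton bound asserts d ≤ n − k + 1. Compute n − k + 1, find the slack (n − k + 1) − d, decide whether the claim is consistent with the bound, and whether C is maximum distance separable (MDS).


Singleton RHS = n − k + 1 = 4, slack = -1, bound violated (no such code; not MDS).

Singleton bound: d ≤ n − k + 1.
Here n = 13, k = 10, so n − k + 1 = 4.
Given d = 5, check d ≤ 4: NO.
Slack = (n − k + 1) − d = -1.
The slack is negative: d = 5 exceeds n − k + 1 = 4 by 1, so the Singleton bound is violated and no linear [13, 10, 5]_4 code can exist. In particular it is not MDS (MDS requires d = n − k + 1 exactly).
Description: the claimed parameters are [13, 10, 5]_4; such a code would be impossible (violates the Singleton bound).


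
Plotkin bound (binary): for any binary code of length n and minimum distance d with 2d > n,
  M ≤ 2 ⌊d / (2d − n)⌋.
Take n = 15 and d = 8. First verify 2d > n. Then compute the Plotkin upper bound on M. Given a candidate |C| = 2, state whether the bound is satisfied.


Plotkin bound M ≤ 16; given |C| = 2 ≤ bound (satisfied).

Check applicability: 2d = 16, n = 15.
2d − n = 1 > 0, so Plotkin applies.
Compute d/(2d−n) = 8/1 ≈ 8.0000.
⌊d/(2d−n)⌋ = 8.
Plotkin bound: M ≤ 2·8 = 16.
Given |C| = 2, check: satisfied.
This |C| is below the Plotkin bound.


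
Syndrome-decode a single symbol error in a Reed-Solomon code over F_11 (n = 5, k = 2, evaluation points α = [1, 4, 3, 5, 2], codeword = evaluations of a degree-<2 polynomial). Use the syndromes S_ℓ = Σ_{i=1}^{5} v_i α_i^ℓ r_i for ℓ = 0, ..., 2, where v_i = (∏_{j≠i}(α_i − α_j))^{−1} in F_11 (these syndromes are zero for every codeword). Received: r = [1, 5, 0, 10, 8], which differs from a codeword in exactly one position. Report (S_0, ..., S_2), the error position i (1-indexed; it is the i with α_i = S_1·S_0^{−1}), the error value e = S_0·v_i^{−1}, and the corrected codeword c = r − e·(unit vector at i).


S = (7, 3, 6), error at position 5, error magnitude e = 2, c = [1, 5, 0, 10, 6].

Step 1: column multipliers v_i = (∏_{j≠i}(α_i − α_j))^{−1} mod 11.
  i = 1 (α = 1): (1−4)(1−3)(1−5)(1−2) = (−3)·(−2)·(−4)·(−1) = 24 ≡ 2, so v_1 = 2^{−1} = 6 (mod 11).
  i = 2 (α = 4): (4−1)(4−3)(4−5)(4−2) = 3·1·(−1)·2 = −6 ≡ 5, so v_2 = 5^{−1} = 9 (mod 11).
  i = 3 (α = 3): (3−1)(3−4)(3−5)(3−2) = 2·(−1)·(−2)·1 = 4 ≡ 4, so v_3 = 4^{−1} = 3 (mod 11).
  i = 4 (α = 5): (5−1)(5−4)(5−3)(5−2) = 4·1·2·3 = 24 ≡ 2, so v_4 = 2^{−1} = 6 (mod 11).
  i = 5 (α = 2): (2−1)(2−4)(2−3)(2−5) = 1·(−2)·(−1)·(−3) = −6 ≡ 5, so v_5 = 5^{−1} = 9 (mod 11).
  v = [6, 9, 3, 6, 9].
Step 2: syndromes of r = [1, 5, 0, 10, 8] (all sums mod 11).
  S_0 = Σ v_i r_i = 6·1 + 9·5 + 3·0 + 6·10 + 9·8 = 183 ≡ 7.
  S_1 = Σ v_i α_i r_i = 6·1·1 + 9·4·5 + 3·3·0 + 6·5·10 + 9·2·8 = 630 ≡ 3.
  α_i^2 mod 11 = [1, 5, 9, 3, 4].
  S_2 = Σ v_i α_i^2 r_i = 6·1·1 + 9·5·5 + 3·9·0 + 6·3·10 + 9·4·8 = 699 ≡ 6.
  S = (7, 3, 6) ≠ 0, so r is not a codeword (an error is present).
Step 3: locate the error. For a single error e at position i, S_ℓ = v_i·e·α_i^ℓ, so α_err = S_1/S_0.
  S_0^{−1} = 7^{−1} = 8 (mod 11), so α_err = 3·8 = 24 ≡ 2 = α_5. Error position i = 5.
  Consistency check: S_2/S_1 = 6·4 = 24 ≡ 2 = α_err ✓ (single-error assumption holds).
Step 4: error magnitude e = S_0/v_5 = S_0·∏_{j≠5}(α_5 − α_j) = 7·5 = 35 ≡ 2 (mod 11).
Step 5: correct position 5: c_5 = r_5 − e = 8 − 2 ≡ 6 (mod 11). Hence c = [1, 5, 0, 10, 6].
  Check: interpolating c through the α_i gives m(x) = 7 + 5·x (degree < 2) with m(α_i) = c_i for every i, so c is indeed a codeword.


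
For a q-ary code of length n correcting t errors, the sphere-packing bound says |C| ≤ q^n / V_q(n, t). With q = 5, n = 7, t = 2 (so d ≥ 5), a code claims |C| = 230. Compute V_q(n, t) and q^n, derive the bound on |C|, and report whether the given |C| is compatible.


V_q(n, t) = 365, q^n = 78125, Hamming bound = 214, |C| = 230 > bound (violated).

Step 1: Compute V_q(n, t) = Σ_{j=0}^2 C(n, j) (q−1)^j.
  j = 0: C(7,0)·(4)^0 = 1·1 = 1.
  j = 1: C(7,1)·(4)^1 = 7·4 = 28.
  j = 2: C(7,2)·(4)^2 = 21·16 = 336.
  V_q(n, t) = 1 + 28 + 336 = 365.
Step 2: q^n = 5^7 = 78125.
Step 3: Hamming bound ⌊q^n / V_q(n,t)⌋ = ⌊78125/365⌋ = 214.
Step 4: Compare |C| = 230 to 214: violated.
The claimed |C| lies above the Hamming bound, so no 5-ary code of length 7 with d ≥ 5 can have 230 codewords.


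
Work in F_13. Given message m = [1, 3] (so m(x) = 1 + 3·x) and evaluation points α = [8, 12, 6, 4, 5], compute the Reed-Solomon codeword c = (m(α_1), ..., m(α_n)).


c = [12, 11, 6, 0, 3]

Message polynomial: m(x) = 1 + 3·x (mod 13).
For each evaluation point α_i, compute m(α_i) mod 13:
  α_1 = 8: Horner steps 3 → 12, so m(8) = 12.
  α_2 = 12: Horner steps 3 → 11, so m(12) = 11.
  α_3 = 6: Horner steps 3 → 6, so m(6) = 6.
  α_4 = 4: Horner steps 3 → 0, so m(4) = 0.
  α_5 = 5: Horner steps 3 → 3, so m(5) = 3.
Codeword c = [12, 11, 6, 0, 3] ∈ F_13^5.


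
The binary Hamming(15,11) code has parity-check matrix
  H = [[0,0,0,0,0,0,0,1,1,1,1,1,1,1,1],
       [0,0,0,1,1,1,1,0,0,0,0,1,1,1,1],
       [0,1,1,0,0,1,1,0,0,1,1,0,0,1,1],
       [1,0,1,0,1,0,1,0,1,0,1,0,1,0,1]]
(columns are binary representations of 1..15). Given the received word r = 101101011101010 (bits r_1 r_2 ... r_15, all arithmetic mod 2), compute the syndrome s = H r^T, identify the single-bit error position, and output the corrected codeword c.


s = (1, 0, 0, 1)^T, error position = 9, corrected codeword c = 101101010101010

Compute s = H r^T mod 2 one row at a time:
  s_1 = 1 + 1 + 1 + 0 + 1 + 0 + 1 + 0 = 5 ≡ 1 (mod 2).
  s_2 = 1 + 0 + 1 + 0 + 1 + 0 + 1 + 0 = 4 ≡ 0 (mod 2).
  s_3 = 0 + 1 + 1 + 0 + 1 + 0 + 1 + 0 = 4 ≡ 0 (mod 2).
  s_4 = 1 + 1 + 0 + 0 + 1 + 0 + 0 + 0 = 3 ≡ 1 (mod 2).
s = (1, 0, 0, 1)^T — this equals column 9 of H (binary 1001), so error is at position 9.
Correct: flip bit 9 of r = 101101011101010 to get c = 101101010101010.


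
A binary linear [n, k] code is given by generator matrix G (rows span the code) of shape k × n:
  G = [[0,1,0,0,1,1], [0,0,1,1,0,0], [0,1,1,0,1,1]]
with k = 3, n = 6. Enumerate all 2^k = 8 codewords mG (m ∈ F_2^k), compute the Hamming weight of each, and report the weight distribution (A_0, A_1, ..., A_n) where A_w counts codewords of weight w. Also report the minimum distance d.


Weight distribution: A_0 = 1, A_1 = 2, A_2 = 1, A_3 = 1, A_4 = 2, A_5 = 1. Minimum distance d = 1.

Enumerate all 2^3 = 8 messages m ∈ F_2^3.
For each, compute codeword c = mG in F_2^6, then tally its weight.
  m = 000 → c = 000000, weight = 0.
  m = 100 → c = 010011, weight = 3.
  m = 010 → c = 001100, weight = 2.
  m = 110 → c = 011111, weight = 5.
  m = 001 → c = 011011, weight = 4.
  m = 101 → c = 001000, weight = 1.
  m = 011 → c = 010111, weight = 4.
  m = 111 → c = 000100, weight = 1.
Tally weights:
  weight 0: 1 codewords.
  weight 1: 2 codewords.
  weight 2: 1 codewords.
  weight 3: 1 codewords.
  weight 4: 2 codewords.
  weight 5: 1 codewords.
Minimum distance d = smallest w > 0 with A_w > 0 = 1.
Sanity: Σ A_w = 8 = 2^3 = 8 ✓.


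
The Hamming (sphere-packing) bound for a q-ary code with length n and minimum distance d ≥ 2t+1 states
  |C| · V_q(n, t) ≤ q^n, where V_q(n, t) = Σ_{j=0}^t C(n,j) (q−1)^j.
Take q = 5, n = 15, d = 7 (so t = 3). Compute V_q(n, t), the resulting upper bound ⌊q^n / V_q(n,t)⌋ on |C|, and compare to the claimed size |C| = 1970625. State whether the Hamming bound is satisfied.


V_q(n, t) = 30861, q^n = 30517578125, Hamming bound = 988871, |C| = 1970625 > bound (violated).

Step 1: Compute V_q(n, t) = Σ_{j=0}^3 C(n, j) (q−1)^j.
  j = 0: C(15,0)·(4)^0 = 1·1 = 1.
  j = 1: C(15,1)·(4)^1 = 15·4 = 60.
  j = 2: C(15,2)·(4)^2 = 105·16 = 1680.
  j = 3: C(15,3)·(4)^3 = 455·64 = 29120.
  V_q(n, t) = 1 + 60 + 1680 + 29120 = 30861.
Step 2: q^n = 5^15 = 30517578125.
Step 3: Hamming bound ⌊q^n / V_q(n,t)⌋ = ⌊30517578125/30861⌋ = 988871.
Step 4: Compare |C| = 1970625 to 988871: violated.
The claimed |C| lies above the Hamming bound, so no 5-ary code of length 15 with d ≥ 7 can have 1970625 codewords.


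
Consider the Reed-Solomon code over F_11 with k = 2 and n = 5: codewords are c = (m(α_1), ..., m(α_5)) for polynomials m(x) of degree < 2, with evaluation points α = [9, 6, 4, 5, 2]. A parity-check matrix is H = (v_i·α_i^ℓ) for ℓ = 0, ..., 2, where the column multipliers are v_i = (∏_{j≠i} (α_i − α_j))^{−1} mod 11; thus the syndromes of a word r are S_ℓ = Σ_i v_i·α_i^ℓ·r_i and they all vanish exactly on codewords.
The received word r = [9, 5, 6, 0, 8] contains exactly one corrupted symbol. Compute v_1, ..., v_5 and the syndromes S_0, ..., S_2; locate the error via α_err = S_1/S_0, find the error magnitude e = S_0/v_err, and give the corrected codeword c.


S = (4, 8, 5), error at position 5, error magnitude e = 1, c = [9, 5, 6, 0, 7].

Step 1: column multipliers v_i = (∏_{j≠i}(α_i − α_j))^{−1} mod 11.
  i = 1 (α = 9): (9−6)(9−4)(9−5)(9−2) = 3·5·4·7 = 420 ≡ 2, so v_1 = 2^{−1} = 6 (mod 11).
  i = 2 (α = 6): (6−9)(6−4)(6−5)(6−2) = (−3)·2·1·4 = −24 ≡ 9, so v_2 = 9^{−1} = 5 (mod 11).
  i = 3 (α = 4): (4−9)(4−6)(4−5)(4−2) = (−5)·(−2)·(−1)·2 = −20 ≡ 2, so v_3 = 2^{−1} = 6 (mod 11).
  i = 4 (α = 5): (5−9)(5−6)(5−4)(5−2) = (−4)·(−1)·1·3 = 12 ≡ 1, so v_4 = 1^{−1} = 1 (mod 11).
  i = 5 (α = 2): (2−9)(2−6)(2−4)(2−5) = (−7)·(−4)·(−2)·(−3) = 168 ≡ 3, so v_5 = 3^{−1} = 4 (mod 11).
  v = [6, 5, 6, 1, 4].
Step 2: syndromes of r = [9, 5, 6, 0, 8] (all sums mod 11).
  S_0 = Σ v_i r_i = 6·9 + 5·5 + 6·6 + 1·0 + 4·8 = 147 ≡ 4.
  S_1 = Σ v_i α_i r_i = 6·9·9 + 5·6·5 + 6·4·6 + 1·5·0 + 4·2·8 = 844 ≡ 8.
  α_i^2 mod 11 = [4, 3, 5, 3, 4].
  S_2 = Σ v_i α_i^2 r_i = 6·4·9 + 5·3·5 + 6·5·6 + 1·3·0 + 4·4·8 = 599 ≡ 5.
  S = (4, 8, 5) ≠ 0, so r is not a codeword (an error is present).
Step 3: locate the error. For a single error e at position i, S_ℓ = v_i·e·α_i^ℓ, so α_err = S_1/S_0.
  S_0^{−1} = 4^{−1} = 3 (mod 11), so α_err = 8·3 = 24 ≡ 2 = α_5. Error position i = 5.
  Consistency check: S_2/S_1 = 5·7 = 35 ≡ 2 = α_err ✓ (single-error assumption holds).
Step 4: error magnitude e = S_0/v_5 = S_0·∏_{j≠5}(α_5 − α_j) = 4·3 = 12 ≡ 1 (mod 11).
Step 5: correct position 5: c_5 = r_5 − e = 8 − 1 ≡ 7 (mod 11). Hence c = [9, 5, 6, 0, 7].
  Check: interpolating c through the α_i gives m(x) = 8 + 5·x (degree < 2) with m(α_i) = c_i for every i, so c is indeed a codeword.


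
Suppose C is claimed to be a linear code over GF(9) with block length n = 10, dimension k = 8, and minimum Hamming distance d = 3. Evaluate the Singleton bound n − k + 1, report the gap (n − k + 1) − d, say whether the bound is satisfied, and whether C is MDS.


Singleton RHS = n − k + 1 = 3, slack = 0, bound satisfied, MDS.

Singleton bound: d ≤ n − k + 1.
Here n = 10, k = 8, so n − k + 1 = 3.
Given d = 3, check d ≤ 3: YES.
Slack = (n − k + 1) − d = 0.
The code is MDS (slack = 0).
Description: the claimed parameters are [10, 8, 3]_9; such a code would be MDS (meets Singleton bound).


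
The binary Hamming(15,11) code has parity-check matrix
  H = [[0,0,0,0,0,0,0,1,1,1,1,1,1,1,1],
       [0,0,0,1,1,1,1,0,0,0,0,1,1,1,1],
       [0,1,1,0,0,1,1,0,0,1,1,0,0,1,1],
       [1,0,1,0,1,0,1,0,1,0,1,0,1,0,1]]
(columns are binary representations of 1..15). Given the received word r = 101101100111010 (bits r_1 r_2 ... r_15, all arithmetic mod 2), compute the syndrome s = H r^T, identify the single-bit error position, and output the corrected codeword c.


s = (0, 1, 0, 0)^T, error position = 4, corrected codeword c = 101001100111010

Compute s = H r^T mod 2 one row at a time:
  s_1 = 0 + 0 + 1 + 1 + 1 + 0 + 1 + 0 = 4 ≡ 0 (mod 2).
  s_2 = 1 + 0 + 1 + 1 + 1 + 0 + 1 + 0 = 5 ≡ 1 (mod 2).
  s_3 = 0 + 1 + 1 + 1 + 1 + 1 + 1 + 0 = 6 ≡ 0 (mod 2).
  s_4 = 1 + 1 + 0 + 1 + 0 + 1 + 0 + 0 = 4 ≡ 0 (mod 2).
s = (0, 1, 0, 0)^T — this equals column 4 of H (binary 0100), so error is at position 4.
Correct: flip bit 4 of r = 101101100111010 to get c = 101001100111010.


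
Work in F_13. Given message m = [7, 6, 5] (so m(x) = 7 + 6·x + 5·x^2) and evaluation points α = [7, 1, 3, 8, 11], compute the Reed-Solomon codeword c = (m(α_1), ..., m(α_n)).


c = [8, 5, 5, 11, 2]

Message polynomial: m(x) = 7 + 6·x + 5·x^2 (mod 13).
For each evaluation point α_i, compute m(α_i) mod 13:
  α_1 = 7: Horner steps 5 → 2 → 8, so m(7) = 8.
  α_2 = 1: Horner steps 5 → 11 → 5, so m(1) = 5.
  α_3 = 3: Horner steps 5 → 8 → 5, so m(3) = 5.
  α_4 = 8: Horner steps 5 → 7 → 11, so m(8) = 11.
  α_5 = 11: Horner steps 5 → 9 → 2, so m(11) = 2.
Codeword c = [8, 5, 5, 11, 2] ∈ F_13^5.


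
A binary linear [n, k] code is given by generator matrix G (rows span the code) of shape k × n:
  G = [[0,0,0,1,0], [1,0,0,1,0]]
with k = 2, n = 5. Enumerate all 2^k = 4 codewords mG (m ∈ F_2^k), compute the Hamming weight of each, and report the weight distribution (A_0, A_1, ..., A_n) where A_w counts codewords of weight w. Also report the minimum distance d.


Weight distribution: A_0 = 1, A_1 = 2, A_2 = 1. Minimum distance d = 1.

Enumerate all 2^2 = 4 messages m ∈ F_2^2.
For each, compute codeword c = mG in F_2^5, then tally its weight.
  m = 00 → c = 00000, weight = 0.
  m = 10 → c = 00010, weight = 1.
  m = 01 → c = 10010, weight = 2.
  m = 11 → c = 10000, weight = 1.
Tally weights:
  weight 0: 1 codewords.
  weight 1: 2 codewords.
  weight 2: 1 codewords.
Minimum distance d = smallest w > 0 with A_w > 0 = 1.
Sanity: Σ A_w = 4 = 2^2 = 4 ✓.


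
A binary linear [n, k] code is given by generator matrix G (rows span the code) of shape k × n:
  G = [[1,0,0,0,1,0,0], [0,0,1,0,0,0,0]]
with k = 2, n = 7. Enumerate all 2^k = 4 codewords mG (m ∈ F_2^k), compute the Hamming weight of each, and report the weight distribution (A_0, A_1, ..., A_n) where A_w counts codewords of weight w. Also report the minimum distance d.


Weight distribution: A_0 = 1, A_1 = 1, A_2 = 1, A_3 = 1. Minimum distance d = 1.

Enumerate all 2^2 = 4 messages m ∈ F_2^2.
For each, compute codeword c = mG in F_2^7, then tally its weight.
  m = 00 → c = 0000000, weight = 0.
  m = 10 → c = 1000100, weight = 2.
  m = 01 → c = 0010000, weight = 1.
  m = 11 → c = 1010100, weight = 3.
Tally weights:
  weight 0: 1 codewords.
  weight 1: 1 codewords.
  weight 2: 1 codewords.
  weight 3: 1 codewords.
Minimum distance d = smallest w > 0 with A_w > 0 = 1.
Sanity: Σ A_w = 4 = 2^2 = 4 ✓.


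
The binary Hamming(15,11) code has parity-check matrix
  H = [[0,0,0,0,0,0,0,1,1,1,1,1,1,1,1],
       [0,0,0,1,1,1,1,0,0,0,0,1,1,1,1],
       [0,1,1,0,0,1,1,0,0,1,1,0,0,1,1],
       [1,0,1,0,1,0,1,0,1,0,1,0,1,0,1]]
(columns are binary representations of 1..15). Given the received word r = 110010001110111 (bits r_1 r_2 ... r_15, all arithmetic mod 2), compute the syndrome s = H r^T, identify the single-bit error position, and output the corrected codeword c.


s = (0, 0, 1, 0)^T, error position = 2, corrected codeword c = 100010001110111

Compute s = H r^T mod 2 one row at a time:
  s_1 = 0 + 1 + 1 + 1 + 0 + 1 + 1 + 1 = 6 ≡ 0 (mod 2).
  s_2 = 0 + 1 + 0 + 0 + 0 + 1 + 1 + 1 = 4 ≡ 0 (mod 2).
  s_3 = 1 + 0 + 0 + 0 + 1 + 1 + 1 + 1 = 5 ≡ 1 (mod 2).
  s_4 = 1 + 0 + 1 + 0 + 1 + 1 + 1 + 1 = 6 ≡ 0 (mod 2).
s = (0, 0, 1, 0)^T — this equals column 2 of H (binary 0010), so error is at position 2.
Correct: flip bit 2 of r = 110010001110111 to get c = 100010001110111.


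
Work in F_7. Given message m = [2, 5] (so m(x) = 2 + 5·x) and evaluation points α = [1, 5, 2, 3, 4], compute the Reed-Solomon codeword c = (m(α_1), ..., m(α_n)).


c = [0, 6, 5, 3, 1]

Message polynomial: m(x) = 2 + 5·x (mod 7).
For each evaluation point α_i, compute m(α_i) mod 7:
  α_1 = 1: Horner steps 5 → 0, so m(1) = 0.
  α_2 = 5: Horner steps 5 → 6, so m(5) = 6.
  α_3 = 2: Horner steps 5 → 5, so m(2) = 5.
  α_4 = 3: Horner steps 5 → 3, so m(3) = 3.
  α_5 = 4: Horner steps 5 → 1, so m(4) = 1.
Codeword c = [0, 6, 5, 3, 1] ∈ F_7^5.


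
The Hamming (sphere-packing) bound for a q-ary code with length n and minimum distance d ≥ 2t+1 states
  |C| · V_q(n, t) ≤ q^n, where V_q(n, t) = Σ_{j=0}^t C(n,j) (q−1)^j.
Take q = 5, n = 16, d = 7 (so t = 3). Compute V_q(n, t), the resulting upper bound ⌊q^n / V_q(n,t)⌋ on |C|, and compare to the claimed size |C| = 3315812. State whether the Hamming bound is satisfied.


V_q(n, t) = 37825, q^n = 152587890625, Hamming bound = 4034048, |C| = 3315812 ≤ bound (satisfied).

Step 1: Compute V_q(n, t) = Σ_{j=0}^3 C(n, j) (q−1)^j.
  j = 0: C(16,0)·(4)^0 = 1·1 = 1.
  j = 1: C(16,1)·(4)^1 = 16·4 = 64.
  j = 2: C(16,2)·(4)^2 = 120·16 = 1920.
  j = 3: C(16,3)·(4)^3 = 560·64 = 35840.
  V_q(n, t) = 1 + 64 + 1920 + 35840 = 37825.
Step 2: q^n = 5^16 = 152587890625.
Step 3: Hamming bound ⌊q^n / V_q(n,t)⌋ = ⌊152587890625/37825⌋ = 4034048.
Step 4: Compare |C| = 3315812 to 4034048: satisfied.
The claimed |C| lies below the Hamming bound.


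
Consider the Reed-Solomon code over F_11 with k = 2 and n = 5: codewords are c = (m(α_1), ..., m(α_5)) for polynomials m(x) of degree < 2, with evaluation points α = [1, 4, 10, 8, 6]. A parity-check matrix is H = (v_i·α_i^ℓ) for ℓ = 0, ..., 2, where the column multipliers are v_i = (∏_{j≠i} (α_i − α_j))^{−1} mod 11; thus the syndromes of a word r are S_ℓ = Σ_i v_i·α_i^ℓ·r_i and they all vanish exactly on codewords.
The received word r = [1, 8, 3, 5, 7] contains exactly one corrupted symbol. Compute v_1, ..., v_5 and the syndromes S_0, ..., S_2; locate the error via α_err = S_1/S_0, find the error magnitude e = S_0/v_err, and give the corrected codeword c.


S = (1, 4, 5), error at position 2, error magnitude e = 10, c = [1, 9, 3, 5, 7].

Step 1: column multipliers v_i = (∏_{j≠i}(α_i − α_j))^{−1} mod 11.
  i = 1 (α = 1): (1−4)(1−10)(1−8)(1−6) = (−3)·(−9)·(−7)·(−5) = 945 ≡ 10, so v_1 = 10^{−1} = 10 (mod 11).
  i = 2 (α = 4): (4−1)(4−10)(4−8)(4−6) = 3·(−6)·(−4)·(−2) = −144 ≡ 10, so v_2 = 10^{−1} = 10 (mod 11).
  i = 3 (α = 10): (10−1)(10−4)(10−8)(10−6) = 9·6·2·4 = 432 ≡ 3, so v_3 = 3^{−1} = 4 (mod 11).
  i = 4 (α = 8): (8−1)(8−4)(8−10)(8−6) = 7·4·(−2)·2 = −112 ≡ 9, so v_4 = 9^{−1} = 5 (mod 11).
  i = 5 (α = 6): (6−1)(6−4)(6−10)(6−8) = 5·2·(−4)·(−2) = 80 ≡ 3, so v_5 = 3^{−1} = 4 (mod 11).
  v = [10, 10, 4, 5, 4].
Step 2: syndromes of r = [1, 8, 3, 5, 7] (all sums mod 11).
  S_0 = Σ v_i r_i = 10·1 + 10·8 + 4·3 + 5·5 + 4·7 = 155 ≡ 1.
  S_1 = Σ v_i α_i r_i = 10·1·1 + 10·4·8 + 4·10·3 + 5·8·5 + 4·6·7 = 818 ≡ 4.
  α_i^2 mod 11 = [1, 5, 1, 9, 3].
  S_2 = Σ v_i α_i^2 r_i = 10·1·1 + 10·5·8 + 4·1·3 + 5·9·5 + 4·3·7 = 731 ≡ 5.
  S = (1, 4, 5) ≠ 0, so r is not a codeword (an error is present).
Step 3: locate the error. For a single error e at position i, S_ℓ = v_i·e·α_i^ℓ, so α_err = S_1/S_0.
  S_0^{−1} = 1^{−1} = 1 (mod 11), so α_err = 4·1 = 4 ≡ 4 = α_2. Error position i = 2.
  Consistency check: S_2/S_1 = 5·3 = 15 ≡ 4 = α_err ✓ (single-error assumption holds).
Step 4: error magnitude e = S_0/v_2 = S_0·∏_{j≠2}(α_2 − α_j) = 1·10 = 10 ≡ 10 (mod 11).
Step 5: correct position 2: c_2 = r_2 − e = 8 − 10 ≡ 9 (mod 11). Hence c = [1, 9, 3, 5, 7].
  Check: interpolating c through the α_i gives m(x) = 2 + 10·x (degree < 2) with m(α_i) = c_i for every i, so c is indeed a codeword.
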